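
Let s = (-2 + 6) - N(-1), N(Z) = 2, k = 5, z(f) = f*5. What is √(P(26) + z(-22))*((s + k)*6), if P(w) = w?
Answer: 84*I*√21 ≈ 384.94*I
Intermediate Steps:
z(f) = 5*f
s = 2 (s = (-2 + 6) - 1*2 = 4 - 2 = 2)
√(P(26) + z(-22))*((s + k)*6) = √(26 + 5*(-22))*((2 + 5)*6) = √(26 - 110)*(7*6) = √(-84)*42 = (2*I*√21)*42 = 84*I*√21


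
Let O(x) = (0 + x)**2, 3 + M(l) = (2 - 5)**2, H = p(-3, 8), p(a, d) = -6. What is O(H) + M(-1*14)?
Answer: 42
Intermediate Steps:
H = -6
M(l) = 6 (M(l) = -3 + (2 - 5)**2 = -3 + (-3)**2 = -3 + 9 = 6)
O(x) = x**2
O(H) + M(-1*14) = (-6)**2 + 6 = 36 + 6 = 42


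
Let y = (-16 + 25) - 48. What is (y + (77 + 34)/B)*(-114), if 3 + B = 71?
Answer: 144837/34 ≈ 4259.9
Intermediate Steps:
B = 68 (B = -3 + 71 = 68)
y = -39 (y = 9 - 48 = -39)
(y + (77 + 34)/B)*(-114) = (-39 + (77 + 34)/68)*(-114) = (-39 + 111*(1/68))*(-114) = (-39 + 111/68)*(-114) = -2541/68*(-114) = 144837/34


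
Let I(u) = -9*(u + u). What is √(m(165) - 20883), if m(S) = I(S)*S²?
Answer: I*√80879133 ≈ 8993.3*I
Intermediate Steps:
I(u) = -18*u
m(S) = -18*S³ (m(S) = (-18*S)*S² = -18*S³)
√(m(165) - 20883) = √(-18*165³ - 20883) = √(-18*4492125 - 20883) = √(-80858250 - 20883) = √(-80879133) = I*√80879133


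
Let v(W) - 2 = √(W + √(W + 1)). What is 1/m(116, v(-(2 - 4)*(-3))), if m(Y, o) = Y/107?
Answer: 107/116 ≈ 0.92241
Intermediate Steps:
v(W) = 2 + √(W + √(1 + W)) (v(W) = 2 + √(W + √(W + 1)) = 2 + √(W + √(1 + W)))
m(Y, o) = Y/107 (m(Y, o) = Y*(1/107) = Y/107)
1/m(116, v(-(2 - 4)*(-3))) = 1/((1/107)*116) = 1/(116/107) = 107/116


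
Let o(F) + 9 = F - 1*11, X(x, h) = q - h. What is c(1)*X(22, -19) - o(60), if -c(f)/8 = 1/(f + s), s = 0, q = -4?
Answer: -160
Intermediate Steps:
X(x, h) = -4 - h
o(F) = -20 + F (o(F) = -9 + (F - 1*11) = -9 + (F - 11) = -9 + (-11 + F) = -20 + F)
c(f) = -8/f (c(f) = -8/(f + 0) = -8/f)
c(1)*X(22, -19) - o(60) = (-8/1)*(-4 - 1*(-19)) - (-20 + 60) = (-8*1)*(-4 + 19) - 1*40 = -8*15 - 40 = -120 - 40 = -160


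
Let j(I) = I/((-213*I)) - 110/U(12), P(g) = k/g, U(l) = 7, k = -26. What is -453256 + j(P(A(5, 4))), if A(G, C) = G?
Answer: -675828133/1491 ≈ -4.5327e+5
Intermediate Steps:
P(g) = -26/g
j(I) = -23437/1491 (j(I) = I/((-213*I)) - 110/7 = I*(-1/(213*I)) - 110*⅐ = -1/213 - 110/7 = -23437/1491)
-453256 + j(P(A(5, 4))) = -453256 - 23437/1491 = -675828133/1491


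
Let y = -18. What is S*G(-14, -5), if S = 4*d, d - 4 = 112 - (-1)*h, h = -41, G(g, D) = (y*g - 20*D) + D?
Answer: 104100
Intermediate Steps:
G(g, D) = -19*D - 18*g (G(g, D) = (-18*g - 20*D) + D = (-20*D - 18*g) + D = -19*D - 18*g)
d = 75 (d = 4 + (112 - (-1)*(-41)) = 4 + (112 - 1*41) = 4 + (112 - 41) = 4 + 71 = 75)
S = 300 (S = 4*75 = 300)
S*G(-14, -5) = 300*(-19*(-5) - 18*(-14)) = 300*(95 + 252) = 300*347 = 104100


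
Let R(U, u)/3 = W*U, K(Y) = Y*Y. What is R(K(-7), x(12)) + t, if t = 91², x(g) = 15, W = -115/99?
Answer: 267638/33 ≈ 8110.2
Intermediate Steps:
W = -115/99 (W = -115*1/99 = -115/99 ≈ -1.1616)
K(Y) = Y²
R(U, u) = -115*U/33 (R(U, u) = 3*(-115*U/99) = -115*U/33)
t = 8281
R(K(-7), x(12)) + t = -115/33*(-7)² + 8281 = -115/33*49 + 8281 = -5635/33 + 8281 = 267638/33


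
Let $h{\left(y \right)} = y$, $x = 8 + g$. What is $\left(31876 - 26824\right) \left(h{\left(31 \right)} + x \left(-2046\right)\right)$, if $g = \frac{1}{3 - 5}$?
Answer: $-77366328$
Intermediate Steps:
$g = - \frac{1}{2}$ ($g = \frac{1}{-2} = - \frac{1}{2} \approx -0.5$)
$x = \frac{15}{2}$ ($x = 8 - \frac{1}{2} = \frac{15}{2} \approx 7.5$)
$\left(31876 - 26824\right) \left(h{\left(31 \right)} + x \left(-2046\right)\right) = \left(31876 - 26824\right) \left(31 + \frac{15}{2} \left(-2046\right)\right) = 5052 \left(31 - 15345\right) = 5052 \left(-15314\right) = -77366328$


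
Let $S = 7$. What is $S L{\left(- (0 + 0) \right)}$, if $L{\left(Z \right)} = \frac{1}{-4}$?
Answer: $- \frac{7}{4} \approx -1.75$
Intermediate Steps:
$L{\left(Z \right)} = - \frac{1}{4}$
$S L{\left(- (0 + 0) \right)} = 7 \left(- \frac{1}{4}\right) = - \frac{7}{4}$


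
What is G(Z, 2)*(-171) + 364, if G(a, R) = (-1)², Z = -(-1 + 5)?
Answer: 193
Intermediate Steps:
Z = -4 (Z = -1*4 = -4)
G(a, R) = 1
G(Z, 2)*(-171) + 364 = 1*(-171) + 364 = -171 + 364 = 193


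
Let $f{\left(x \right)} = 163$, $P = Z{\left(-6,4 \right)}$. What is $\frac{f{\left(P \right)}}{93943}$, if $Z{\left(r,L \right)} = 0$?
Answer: $\frac{163}{93943} \approx 0.0017351$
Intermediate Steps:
$P = 0$
$\frac{f{\left(P \right)}}{93943} = \frac{163}{93943}$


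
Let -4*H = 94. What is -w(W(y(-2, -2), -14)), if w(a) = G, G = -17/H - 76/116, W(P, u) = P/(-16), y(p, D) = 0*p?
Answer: -93/1363 ≈ -0.068232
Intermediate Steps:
H = -47/2 (H = -¼*94 = -47/2 ≈ -23.500)
y(p, D) = 0
W(P, u) = -P/16 (W(P, u) = P*(-1/16) = -P/16)
G = 93/1363 (G = -17/(-47/2) - 76/116 = -17*(-2/47) - 76*1/116 = 34/47 - 19/29 = 93/1363 ≈ 0.068232)
w(a) = 93/1363
-w(W(y(-2, -2), -14)) = -1*93/1363 = -93/1363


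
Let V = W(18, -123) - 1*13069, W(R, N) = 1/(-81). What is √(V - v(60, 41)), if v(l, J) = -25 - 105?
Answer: 2*I*√262015/9 ≈ 113.75*I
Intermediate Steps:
W(R, N) = -1/81
v(l, J) = -130
V = -1058590/81 (V = -1/81 - 1*13069 = -1/81 - 13069 = -1058590/81 ≈ -13069.)
√(V - v(60, 41)) = √(-1058590/81 - 1*(-130)) = √(-1058590/81 + 130) = √(-1048060/81) = 2*I*√262015/9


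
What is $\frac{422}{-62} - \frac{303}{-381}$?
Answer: $- \frac{23666}{3937} \approx -6.0112$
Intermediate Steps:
$\frac{422}{-62} - \frac{303}{-381} = 422 \left(- \frac{1}{62}\right) - - \frac{101}{127} = - \frac{211}{31} + \frac{101}{127} = - \frac{23666}{3937}$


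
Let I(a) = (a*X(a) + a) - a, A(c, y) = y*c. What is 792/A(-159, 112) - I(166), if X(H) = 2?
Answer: -246377/742 ≈ -332.04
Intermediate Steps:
A(c, y) = c*y
I(a) = 2*a (I(a) = (a*2 + a) - a = (2*a + a) - a = 3*a - a = 2*a)
792/A(-159, 112) - I(166) = 792/((-159*112)) - 2*166 = 792/(-17808) - 1*332 = 792*(-1/17808) - 332 = -33/742 - 332 = -246377/742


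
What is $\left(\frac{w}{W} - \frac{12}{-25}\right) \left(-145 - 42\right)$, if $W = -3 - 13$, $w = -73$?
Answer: $- \frac{377179}{400} \approx -942.95$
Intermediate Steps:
$W = -16$ ($W = -3 - 13 = -16$)
$\left(\frac{w}{W} - \frac{12}{-25}\right) \left(-145 - 42\right) = \left(- \frac{73}{-16} - \frac{12}{-25}\right) \left(-145 - 42\right) = \left(\left(-73\right) \left(- \frac{1}{16}\right) - - \frac{12}{25}\right) \left(-187\right) = \left(\frac{73}{16} + \frac{12}{25}\right) \left(-187\right) = \frac{2017}{400} \left(-187\right) = - \frac{377179}{400}$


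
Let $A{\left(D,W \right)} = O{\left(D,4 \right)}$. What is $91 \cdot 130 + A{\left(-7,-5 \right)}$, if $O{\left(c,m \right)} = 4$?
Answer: $11834$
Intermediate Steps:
$A{\left(D,W \right)} = 4$
$91 \cdot 130 + A{\left(-7,-5 \right)} = 91 \cdot 130 + 4 = 11830 + 4 = 11834$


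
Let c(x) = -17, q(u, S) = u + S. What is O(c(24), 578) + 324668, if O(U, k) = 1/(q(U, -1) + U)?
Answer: 11363379/35 ≈ 3.2467e+5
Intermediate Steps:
q(u, S) = S + u
O(U, k) = 1/(-1 + 2*U) (O(U, k) = 1/((-1 + U) + U) = 1/(-1 + 2*U))
O(c(24), 578) + 324668 = 1/(-1 + 2*(-17)) + 324668 = 1/(-1 - 34) + 324668 = 1/(-35) + 324668 = -1/35 + 324668 = 11363379/35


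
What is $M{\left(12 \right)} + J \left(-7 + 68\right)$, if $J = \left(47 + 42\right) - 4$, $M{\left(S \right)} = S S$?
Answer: $5329$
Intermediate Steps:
$M{\left(S \right)} = S^{2}$
$J = 85$ ($J = 89 - 4 = 85$)
$M{\left(12 \right)} + J \left(-7 + 68\right) = 12^{2} + 85 \left(-7 + 68\right) = 144 + 85 \cdot 61 = 144 + 5185 = 5329$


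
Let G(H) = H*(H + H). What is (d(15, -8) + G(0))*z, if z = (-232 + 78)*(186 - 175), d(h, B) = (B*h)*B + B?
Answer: -1612688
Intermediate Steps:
G(H) = 2*H² (G(H) = H*(2*H) = 2*H²)
d(h, B) = B + h*B² (d(h, B) = h*B² + B = B + h*B²)
z = -1694 (z = -154*11 = -1694)
(d(15, -8) + G(0))*z = (-8*(1 - 8*15) + 2*0²)*(-1694) = (-8*(1 - 120) + 2*0)*(-1694) = (-8*(-119) + 0)*(-1694) = (952 + 0)*(-1694) = 952*(-1694) = -1612688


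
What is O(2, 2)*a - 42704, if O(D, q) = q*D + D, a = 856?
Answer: -37568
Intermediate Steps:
O(D, q) = D + D*q (O(D, q) = D*q + D = D + D*q)
O(2, 2)*a - 42704 = (2*(1 + 2))*856 - 42704 = (2*3)*856 - 42704 = 6*856 - 42704 = 5136 - 42704 = -37568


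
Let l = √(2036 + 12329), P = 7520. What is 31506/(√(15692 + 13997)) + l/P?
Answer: 13*√85/7520 + 31506*√29689/29689 ≈ 182.87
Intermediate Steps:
l = 13*√85 (l = √14365 = 13*√85 ≈ 119.85)
31506/(√(15692 + 13997)) + l/P = 31506/(√(15692 + 13997)) + (13*√85)/7520 = 31506/(√29689) + (13*√85)*(1/7520) = 31506*(√29689/29689) + 13*√85/7520 = 31506*√29689/29689 + 13*√85/7520 = 13*√85/7520 + 31506*√29689/29689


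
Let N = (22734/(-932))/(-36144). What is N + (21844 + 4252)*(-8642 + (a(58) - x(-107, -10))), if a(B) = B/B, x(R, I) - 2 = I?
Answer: -421614273692945/1871456 ≈ -2.2529e+8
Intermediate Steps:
x(R, I) = 2 + I
a(B) = 1
N = 1263/1871456 (N = (22734*(-1/932))*(-1/36144) = -11367/466*(-1/36144) = 1263/1871456 ≈ 0.00067488)
N + (21844 + 4252)*(-8642 + (a(58) - x(-107, -10))) = 1263/1871456 + (21844 + 4252)*(-8642 + (1 - (2 - 10))) = 1263/1871456 + 26096*(-8642 + (1 - 1*(-8))) = 1263/1871456 + 26096*(-8642 + (1 + 8)) = 1263/1871456 + 26096*(-8642 + 9) = 1263/1871456 + 26096*(-8633) = 1263/1871456 - 225286768 = -421614273692945/1871456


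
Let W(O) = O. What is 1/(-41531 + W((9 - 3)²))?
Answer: -1/41495 ≈ -2.4099e-5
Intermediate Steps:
1/(-41531 + W((9 - 3)²)) = 1/(-41531 + (9 - 3)²) = 1/(-41531 + 6²) = 1/(-41531 + 36) = 1/(-41495) = -1/41495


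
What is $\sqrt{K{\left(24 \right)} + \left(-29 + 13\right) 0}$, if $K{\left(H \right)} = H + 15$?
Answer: $\sqrt{39} \approx 6.245$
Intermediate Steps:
$K{\left(H \right)} = 15 + H$
$\sqrt{K{\left(24 \right)} + \left(-29 + 13\right) 0} = \sqrt{\left(15 + 24\right) + \left(-29 + 13\right) 0} = \sqrt{39 - 0} = \sqrt{39 + 0} = \sqrt{39}$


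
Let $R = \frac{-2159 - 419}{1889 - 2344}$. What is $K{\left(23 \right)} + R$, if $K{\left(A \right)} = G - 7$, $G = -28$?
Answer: $- \frac{13347}{455} \approx -29.334$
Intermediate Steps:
$K{\left(A \right)} = -35$ ($K{\left(A \right)} = -28 - 7 = -35$)
$R = \frac{2578}{455}$ ($R = - \frac{2578}{-455} = \left(-2578\right) \left(- \frac{1}{455}\right) = \frac{2578}{455} \approx 5.6659$)
$K{\left(23 \right)} + R = -35 + \frac{2578}{455} = - \frac{13347}{455}$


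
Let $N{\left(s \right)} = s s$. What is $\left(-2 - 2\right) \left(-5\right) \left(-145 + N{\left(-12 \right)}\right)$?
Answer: $-20$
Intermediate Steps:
$N{\left(s \right)} = s^{2}$
$\left(-2 - 2\right) \left(-5\right) \left(-145 + N{\left(-12 \right)}\right) = \left(-2 - 2\right) \left(-5\right) \left(-145 + \left(-12\right)^{2}\right) = \left(-4\right) \left(-5\right) \left(-145 + 144\right) = 20 \left(-1\right) = -20$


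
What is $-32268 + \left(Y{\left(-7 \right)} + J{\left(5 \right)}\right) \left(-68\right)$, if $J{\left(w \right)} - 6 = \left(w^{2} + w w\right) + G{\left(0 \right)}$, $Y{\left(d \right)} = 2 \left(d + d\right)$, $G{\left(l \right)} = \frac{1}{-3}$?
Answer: $- \frac{102448}{3} \approx -34149.0$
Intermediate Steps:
$G{\left(l \right)} = - \frac{1}{3}$
$Y{\left(d \right)} = 4 d$ ($Y{\left(d \right)} = 2 \cdot 2 d = 4 d$)
$J{\left(w \right)} = \frac{17}{3} + 2 w^{2}$ ($J{\left(w \right)} = 6 - \left(\frac{1}{3} - w^{2} - w w\right) = 6 + \left(\left(w^{2} + w^{2}\right) - \frac{1}{3}\right) = 6 + \left(2 w^{2} - \frac{1}{3}\right) = 6 + \left(- \frac{1}{3} + 2 w^{2}\right) = \frac{17}{3} + 2 w^{2}$)
$-32268 + \left(Y{\left(-7 \right)} + J{\left(5 \right)}\right) \left(-68\right) = -32268 + \left(4 \left(-7\right) + \left(\frac{17}{3} + 2 \cdot 5^{2}\right)\right) \left(-68\right) = -32268 + \left(-28 + \left(\frac{17}{3} + 2 \cdot 25\right)\right) \left(-68\right) = -32268 + \left(-28 + \left(\frac{17}{3} + 50\right)\right) \left(-68\right) = -32268 + \left(-28 + \frac{167}{3}\right) \left(-68\right) = -32268 + \frac{83}{3} \left(-68\right) = -32268 - \frac{5644}{3} = - \frac{102448}{3}$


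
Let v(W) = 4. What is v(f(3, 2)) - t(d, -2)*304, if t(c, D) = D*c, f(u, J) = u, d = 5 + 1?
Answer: 3652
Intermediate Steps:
d = 6
v(f(3, 2)) - t(d, -2)*304 = 4 - (-2*6)*304 = 4 - (-12)*304 = 4 - 1*(-3648) = 4 + 3648 = 3652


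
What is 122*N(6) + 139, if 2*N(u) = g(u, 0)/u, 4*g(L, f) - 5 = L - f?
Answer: 4007/24 ≈ 166.96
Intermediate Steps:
g(L, f) = 5/4 - f/4 + L/4 (g(L, f) = 5/4 + (L - f)/4 = 5/4 + (-f/4 + L/4) = 5/4 - f/4 + L/4)
N(u) = (5/4 + u/4)/(2*u) (N(u) = ((5/4 - ¼*0 + u/4)/u)/2 = ((5/4 + 0 + u/4)/u)/2 = ((5/4 + u/4)/u)/2 = (5/4 + u/4)/(2*u))
122*N(6) + 139 = 122*((⅛)*(5 + 6)/6) + 139 = 122*((⅛)*(⅙)*11) + 139 = 122*(11/48) + 139 = 671/24 + 139 = 4007/24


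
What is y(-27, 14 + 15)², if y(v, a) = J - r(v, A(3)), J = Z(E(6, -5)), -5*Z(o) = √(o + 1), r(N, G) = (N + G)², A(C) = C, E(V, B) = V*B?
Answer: (2880 + I*√29)²/25 ≈ 3.3178e+5 + 1240.7*I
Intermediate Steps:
E(V, B) = B*V
r(N, G) = (G + N)²
Z(o) = -√(1 + o)/5 (Z(o) = -√(o + 1)/5 = -√(1 + o)/5)
J = -I*√29/5 (J = -√(1 - 5*6)/5 = -√(1 - 30)/5 = -I*√29/5 ≈ -1.077*I)
y(v, a) = -(3 + v)² - I*√29/5 (y(v, a) = -I*√29/5 - (3 + v)² = -(3 + v)² - I*√29/5)
y(-27, 14 + 15)² = (-(3 - 27)² - I*√29/5)² = (-1*(-24)² - I*√29/5)² = (-1*576 - I*√29/5)² = (-576 - I*√29/5)²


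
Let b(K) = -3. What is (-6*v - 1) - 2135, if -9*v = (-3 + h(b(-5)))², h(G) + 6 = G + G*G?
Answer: -2130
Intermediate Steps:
h(G) = -6 + G + G² (h(G) = -6 + (G + G*G) = -6 + (G + G²) = -6 + G + G²)
v = -1 (v = -(-3 + (-6 - 3 + (-3)²))²/9 = -(-3 + (-6 - 3 + 9))²/9 = -(-3 + 0)²/9 = -⅑*(-3)² = -⅑*9 = -1)
(-6*v - 1) - 2135 = (-6*(-1) - 1) - 2135 = (6 - 1) - 2135 = 5 - 2135 = -2130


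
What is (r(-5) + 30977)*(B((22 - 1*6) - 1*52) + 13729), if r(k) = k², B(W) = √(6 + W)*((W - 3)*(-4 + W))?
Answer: 425626458 + 48363120*I*√30 ≈ 4.2563e+8 + 2.649e+8*I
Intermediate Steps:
B(W) = √(6 + W)*(-4 + W)*(-3 + W) (B(W) = √(6 + W)*((-3 + W)*(-4 + W)) = √(6 + W)*((-4 + W)*(-3 + W)) = √(6 + W)*(-4 + W)*(-3 + W))
(r(-5) + 30977)*(B((22 - 1*6) - 1*52) + 13729) = ((-5)² + 30977)*(√(6 + ((22 - 1*6) - 1*52))*(12 + ((22 - 1*6) - 1*52)² - 7*((22 - 1*6) - 1*52)) + 13729) = (25 + 30977)*(√(6 + ((22 - 6) - 52))*(12 + ((22 - 6) - 52)² - 7*((22 - 6) - 52)) + 13729) = 31002*(√(6 + (16 - 52))*(12 + (16 - 52)² - 7*(16 - 52)) + 13729) = 31002*(√(6 - 36)*(12 + (-36)² - 7*(-36)) + 13729) = 31002*(√(-30)*(12 + 1296 + 252) + 13729) = 31002*((I*√30)*1560 + 13729) = 31002*(1560*I*√30 + 13729) = 31002*(13729 + 1560*I*√30) = 425626458 + 48363120*I*√30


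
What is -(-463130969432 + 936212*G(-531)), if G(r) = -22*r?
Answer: 452194140848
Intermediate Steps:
-(-463130969432 + 936212*G(-531)) = -936212/(1/(-494686 - 22*(-531))) = -936212/(1/(-494686 + 11682)) = -936212/(1/(-483004)) = -936212/(-1/483004) = -936212*(-483004) = 452194140848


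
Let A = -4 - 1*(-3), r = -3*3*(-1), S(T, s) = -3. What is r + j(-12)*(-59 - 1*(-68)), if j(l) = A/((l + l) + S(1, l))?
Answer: 28/3 ≈ 9.3333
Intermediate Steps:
r = 9 (r = -9*(-1) = 9)
A = -1 (A = -4 + 3 = -1)
j(l) = -1/(-3 + 2*l) (j(l) = -1/((l + l) - 3) = -1/(2*l - 3) = -1/(-3 + 2*l))
r + j(-12)*(-59 - 1*(-68)) = 9 + (-1/(-3 + 2*(-12)))*(-59 - 1*(-68)) = 9 + (-1/(-3 - 24))*(-59 + 68) = 9 - 1/(-27)*9 = 9 - 1*(-1/27)*9 = 9 + (1/27)*9 = 9 + ⅓ = 28/3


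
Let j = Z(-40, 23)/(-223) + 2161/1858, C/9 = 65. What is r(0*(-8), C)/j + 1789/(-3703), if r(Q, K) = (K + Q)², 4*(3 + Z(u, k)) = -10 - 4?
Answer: 17502255976141/60973598 ≈ 2.8705e+5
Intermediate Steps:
Z(u, k) = -13/2 (Z(u, k) = -3 + (-10 - 4)/4 = -3 + (¼)*(-14) = -3 - 7/2 = -13/2)
C = 585 (C = 9*65 = 585)
j = 246990/207167 (j = -13/2/(-223) + 2161/1858 = -13/2*(-1/223) + 2161*(1/1858) = 13/446 + 2161/1858 = 246990/207167 ≈ 1.1922)
r(0*(-8), C)/j + 1789/(-3703) = (585 + 0*(-8))²/(246990/207167) + 1789/(-3703) = (585 + 0)²*(207167/246990) + 1789*(-1/3703) = 585²*(207167/246990) - 1789/3703 = 342225*(207167/246990) - 1789/3703 = 4726515105/16466 - 1789/3703 = 17502255976141/60973598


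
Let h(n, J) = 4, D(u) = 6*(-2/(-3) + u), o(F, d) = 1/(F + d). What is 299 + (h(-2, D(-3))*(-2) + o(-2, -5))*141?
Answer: -5944/7 ≈ -849.14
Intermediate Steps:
D(u) = 4 + 6*u (D(u) = 6*(-2*(-⅓) + u) = 6*(⅔ + u) = 4 + 6*u)
299 + (h(-2, D(-3))*(-2) + o(-2, -5))*141 = 299 + (4*(-2) + 1/(-2 - 5))*141 = 299 + (-8 + 1/(-7))*141 = 299 + (-8 - ⅐)*141 = 299 - 57/7*141 = 299 - 8037/7 = -5944/7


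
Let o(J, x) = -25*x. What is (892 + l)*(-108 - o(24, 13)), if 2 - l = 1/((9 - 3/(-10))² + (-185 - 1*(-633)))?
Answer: 10368977402/53449 ≈ 1.9400e+5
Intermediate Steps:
l = 106798/53449 (l = 2 - 1/((9 - 3/(-10))² + (-185 - 1*(-633))) = 2 - 1/((9 - 3*(-⅒))² + (-185 + 633)) = 2 - 1/((9 + 3/10)² + 448) = 2 - 1/((93/10)² + 448) = 2 - 1/(8649/100 + 448) = 2 - 1/53449/100 = 2 - 1*100/53449 = 2 - 100/53449 = 106798/53449 ≈ 1.9981)
(892 + l)*(-108 - o(24, 13)) = (892 + 106798/53449)*(-108 - (-25)*13) = 47783306*(-108 - 1*(-325))/53449 = 47783306*(-108 + 325)/53449 = (47783306/53449)*217 = 10368977402/53449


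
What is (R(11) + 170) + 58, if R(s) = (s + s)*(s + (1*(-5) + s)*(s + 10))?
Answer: 3242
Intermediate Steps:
R(s) = 2*s*(s + (-5 + s)*(10 + s)) (R(s) = (2*s)*(s + (-5 + s)*(10 + s)) = 2*s*(s + (-5 + s)*(10 + s)))
(R(11) + 170) + 58 = (2*11*(-50 + 11² + 6*11) + 170) + 58 = (2*11*(-50 + 121 + 66) + 170) + 58 = (2*11*137 + 170) + 58 = (3014 + 170) + 58 = 3184 + 58 = 3242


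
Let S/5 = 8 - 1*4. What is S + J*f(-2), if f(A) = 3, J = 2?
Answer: 26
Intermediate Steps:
S = 20 (S = 5*(8 - 1*4) = 5*(8 - 4) = 5*4 = 20)
S + J*f(-2) = 20 + 2*3 = 20 + 6 = 26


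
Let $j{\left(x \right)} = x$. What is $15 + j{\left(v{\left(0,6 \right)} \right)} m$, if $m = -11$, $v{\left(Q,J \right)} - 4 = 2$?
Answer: $-51$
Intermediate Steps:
$v{\left(Q,J \right)} = 6$ ($v{\left(Q,J \right)} = 4 + 2 = 6$)
$15 + j{\left(v{\left(0,6 \right)} \right)} m = 15 + 6 \left(-11\right) = 15 - 66 = -51$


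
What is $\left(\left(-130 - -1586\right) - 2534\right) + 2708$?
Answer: $1630$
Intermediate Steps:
$\left(\left(-130 - -1586\right) - 2534\right) + 2708 = \left(\left(-130 + 1586\right) - 2534\right) + 2708 = \left(1456 - 2534\right) + 2708 = -1078 + 2708 = 1630$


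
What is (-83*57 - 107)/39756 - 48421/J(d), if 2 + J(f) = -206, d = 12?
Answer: 481004743/2067312 ≈ 232.67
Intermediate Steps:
J(f) = -208 (J(f) = -2 - 206 = -208)
(-83*57 - 107)/39756 - 48421/J(d) = (-83*57 - 107)/39756 - 48421/(-208) = (-4731 - 107)*(1/39756) - 48421*(-1/208) = -4838*1/39756 + 48421/208 = -2419/19878 + 48421/208 = 481004743/2067312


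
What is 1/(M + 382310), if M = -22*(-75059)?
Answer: 1/2033608 ≈ 4.9174e-7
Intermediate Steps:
M = 1651298
1/(M + 382310) = 1/(1651298 + 382310) = 1/2033608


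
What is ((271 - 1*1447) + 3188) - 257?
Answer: 1755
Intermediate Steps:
((271 - 1*1447) + 3188) - 257 = ((271 - 1447) + 3188) - 257 = (-1176 + 3188) - 257 = 2012 - 257 = 1755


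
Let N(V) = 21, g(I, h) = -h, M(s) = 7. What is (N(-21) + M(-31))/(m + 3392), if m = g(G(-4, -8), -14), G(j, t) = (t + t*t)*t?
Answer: 14/1703 ≈ 0.0082208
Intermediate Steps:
G(j, t) = t*(t + t²) (G(j, t) = (t + t²)*t = t*(t + t²))
m = 14 (m = -1*(-14) = 14)
(N(-21) + M(-31))/(m + 3392) = (21 + 7)/(14 + 3392) = 28/3406 = 28*(1/3406) = 14/1703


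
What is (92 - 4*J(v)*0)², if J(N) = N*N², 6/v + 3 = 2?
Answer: 8464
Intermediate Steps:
v = -6 (v = 6/(-3 + 2) = 6/(-1) = 6*(-1) = -6)
J(N) = N³
(92 - 4*J(v)*0)² = (92 - 4*(-6)³*0)² = (92 - 4*(-216)*0)² = (92 + 864*0)² = (92 + 0)² = 92² = 8464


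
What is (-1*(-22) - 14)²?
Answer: 64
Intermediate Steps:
(-1*(-22) - 14)² = (22 - 14)² = 8² = 64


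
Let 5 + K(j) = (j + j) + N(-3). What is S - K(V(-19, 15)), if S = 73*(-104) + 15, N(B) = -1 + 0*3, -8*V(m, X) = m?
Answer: -30303/4 ≈ -7575.8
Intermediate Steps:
V(m, X) = -m/8
N(B) = -1 (N(B) = -1 + 0 = -1)
S = -7577 (S = -7592 + 15 = -7577)
K(j) = -6 + 2*j (K(j) = -5 + ((j + j) - 1) = -5 + (2*j - 1) = -5 + (-1 + 2*j) = -6 + 2*j)
S - K(V(-19, 15)) = -7577 - (-6 + 2*(-⅛*(-19))) = -7577 - (-6 + 2*(19/8)) = -7577 - (-6 + 19/4) = -7577 - 1*(-5/4) = -7577 + 5/4 = -30303/4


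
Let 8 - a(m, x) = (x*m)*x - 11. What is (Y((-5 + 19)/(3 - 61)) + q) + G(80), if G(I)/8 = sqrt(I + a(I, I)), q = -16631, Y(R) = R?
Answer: -482306/29 + 104*I*sqrt(3029) ≈ -16631.0 + 5723.8*I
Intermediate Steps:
a(m, x) = 19 - m*x**2 (a(m, x) = 8 - ((x*m)*x - 11) = 8 - ((m*x)*x - 11) = 8 - (m*x**2 - 11) = 8 - (-11 + m*x**2) = 8 + (11 - m*x**2) = 19 - m*x**2)
G(I) = 8*sqrt(19 + I - I**3) (G(I) = 8*sqrt(I + (19 - I*I**2)) = 8*sqrt(I + (19 - I**3)) = 8*sqrt(19 + I - I**3))
(Y((-5 + 19)/(3 - 61)) + q) + G(80) = ((-5 + 19)/(3 - 61) - 16631) + 8*sqrt(19 + 80 - 1*80**3) = (14/(-58) - 16631) + 8*sqrt(19 + 80 - 1*512000) = (14*(-1/58) - 16631) + 8*sqrt(19 + 80 - 512000) = (-7/29 - 16631) + 8*sqrt(-511901) = -482306/29 + 8*(13*I*sqrt(3029)) = -482306/29 + 104*I*sqrt(3029)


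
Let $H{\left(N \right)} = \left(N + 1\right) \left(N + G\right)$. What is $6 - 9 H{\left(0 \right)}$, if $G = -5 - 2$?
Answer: $69$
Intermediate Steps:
$G = -7$
$H{\left(N \right)} = \left(1 + N\right) \left(-7 + N\right)$ ($H{\left(N \right)} = \left(N + 1\right) \left(N - 7\right) = \left(1 + N\right) \left(-7 + N\right)$)
$6 - 9 H{\left(0 \right)} = 6 - 9 \left(-7 + 0^{2} - 0\right) = 6 - 9 \left(-7 + 0 + 0\right) = 6 - -63 = 6 + 63 = 69$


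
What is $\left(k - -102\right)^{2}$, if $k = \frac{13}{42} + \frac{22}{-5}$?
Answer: $\frac{422754721}{44100} \approx 9586.3$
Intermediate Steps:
$k = - \frac{859}{210}$ ($k = 13 \cdot \frac{1}{42} + 22 \left(- \frac{1}{5}\right) = \frac{13}{42} - \frac{22}{5} = - \frac{859}{210} \approx -4.0905$)
$\left(k - -102\right)^{2} = \left(- \frac{859}{210} - -102\right)^{2} = \left(- \frac{859}{210} + 102\right)^{2} = \left(\frac{20561}{210}\right)^{2} = \frac{422754721}{44100}$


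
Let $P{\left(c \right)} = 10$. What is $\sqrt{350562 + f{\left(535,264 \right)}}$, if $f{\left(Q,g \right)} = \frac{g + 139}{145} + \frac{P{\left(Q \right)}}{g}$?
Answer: $\frac{\sqrt{32106443725785}}{9570} \approx 592.08$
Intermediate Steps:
$f{\left(Q,g \right)} = \frac{139}{145} + \frac{10}{g} + \frac{g}{145}$ ($f{\left(Q,g \right)} = \frac{g + 139}{145} + \frac{10}{g} = \left(139 + g\right) \frac{1}{145} + \frac{10}{g} = \left(\frac{139}{145} + \frac{g}{145}\right) + \frac{10}{g} = \frac{139}{145} + \frac{10}{g} + \frac{g}{145}$)
$\sqrt{350562 + f{\left(535,264 \right)}} = \sqrt{350562 + \frac{1450 + 264 \left(139 + 264\right)}{145 \cdot 264}} = \sqrt{350562 + \frac{1}{145} \cdot \frac{1}{264} \left(1450 + 264 \cdot 403\right)} = \sqrt{350562 + \frac{1}{145} \cdot \frac{1}{264} \left(1450 + 106392\right)} = \sqrt{350562 + \frac{1}{145} \cdot \frac{1}{264} \cdot 107842} = \sqrt{350562 + \frac{53921}{19140}} = \sqrt{\frac{6709810601}{19140}} = \frac{\sqrt{32106443725785}}{9570}$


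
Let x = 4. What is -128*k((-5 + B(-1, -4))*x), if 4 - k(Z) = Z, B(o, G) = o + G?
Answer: -5632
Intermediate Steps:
B(o, G) = G + o
k(Z) = 4 - Z
-128*k((-5 + B(-1, -4))*x) = -128*(4 - (-5 + (-4 - 1))*4) = -128*(4 - (-5 - 5)*4) = -128*(4 - (-10)*4) = -128*(4 - 1*(-40)) = -128*(4 + 40) = -128*44 = -5632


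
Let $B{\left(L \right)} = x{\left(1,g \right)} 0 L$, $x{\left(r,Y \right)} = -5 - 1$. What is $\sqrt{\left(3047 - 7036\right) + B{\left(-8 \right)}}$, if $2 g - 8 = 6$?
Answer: $i \sqrt{3989} \approx 63.159 i$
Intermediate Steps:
$g = 7$ ($g = 4 + \frac{1}{2} \cdot 6 = 4 + 3 = 7$)
$x{\left(r,Y \right)} = -6$
$B{\left(L \right)} = 0$ ($B{\left(L \right)} = \left(-6\right) 0 L = 0 L = 0$)
$\sqrt{\left(3047 - 7036\right) + B{\left(-8 \right)}} = \sqrt{\left(3047 - 7036\right) + 0} = \sqrt{-3989 + 0} = \sqrt{-3989} = i \sqrt{3989}$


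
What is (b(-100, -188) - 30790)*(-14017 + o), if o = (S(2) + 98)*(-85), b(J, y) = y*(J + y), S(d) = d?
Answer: -525862018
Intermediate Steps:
o = -8500 (o = (2 + 98)*(-85) = 100*(-85) = -8500)
(b(-100, -188) - 30790)*(-14017 + o) = (-188*(-100 - 188) - 30790)*(-14017 - 8500) = (-188*(-288) - 30790)*(-22517) = (54144 - 30790)*(-22517) = 23354*(-22517) = -525862018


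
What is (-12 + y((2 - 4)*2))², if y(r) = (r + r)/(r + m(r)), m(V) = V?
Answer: 121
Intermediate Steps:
y(r) = 1 (y(r) = (r + r)/(r + r) = (2*r)/((2*r)) = (2*r)*(1/(2*r)) = 1)
(-12 + y((2 - 4)*2))² = (-12 + 1)² = (-11)² = 121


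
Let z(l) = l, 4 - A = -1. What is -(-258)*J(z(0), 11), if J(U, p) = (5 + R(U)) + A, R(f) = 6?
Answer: 4128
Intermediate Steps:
A = 5 (A = 4 - 1*(-1) = 4 + 1 = 5)
J(U, p) = 16 (J(U, p) = (5 + 6) + 5 = 11 + 5 = 16)
-(-258)*J(z(0), 11) = -(-258)*16 = -1*(-4128) = 4128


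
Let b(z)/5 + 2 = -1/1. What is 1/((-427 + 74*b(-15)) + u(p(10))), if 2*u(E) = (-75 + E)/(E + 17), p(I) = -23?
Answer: -6/9173 ≈ -0.00065409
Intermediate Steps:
b(z) = -15 (b(z) = -10 + 5*(-1/1) = -10 + 5*(-1*1) = -10 + 5*(-1) = -10 - 5 = -15)
u(E) = (-75 + E)/(2*(17 + E)) (u(E) = ((-75 + E)/(E + 17))/2 = ((-75 + E)/(17 + E))/2 = (-75 + E)/(2*(17 + E)))
1/((-427 + 74*b(-15)) + u(p(10))) = 1/((-427 + 74*(-15)) + (-75 - 23)/(2*(17 - 23))) = 1/((-427 - 1110) + (½)*(-98)/(-6)) = 1/(-1537 + (½)*(-⅙)*(-98)) = 1/(-1537 + 49/6) = 1/(-9173/6) = -6/9173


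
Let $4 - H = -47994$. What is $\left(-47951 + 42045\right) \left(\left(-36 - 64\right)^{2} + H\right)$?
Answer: $-342536188$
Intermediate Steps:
$H = 47998$ ($H = 4 - -47994 = 4 + 47994 = 47998$)
$\left(-47951 + 42045\right) \left(\left(-36 - 64\right)^{2} + H\right) = \left(-47951 + 42045\right) \left(\left(-36 - 64\right)^{2} + 47998\right) = - 5906 \left(\left(-100\right)^{2} + 47998\right) = - 5906 \left(10000 + 47998\right) = \left(-5906\right) 57998 = -342536188$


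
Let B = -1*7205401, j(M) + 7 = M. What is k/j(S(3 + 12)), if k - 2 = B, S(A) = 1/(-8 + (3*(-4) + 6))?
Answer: 100875586/99 ≈ 1.0189e+6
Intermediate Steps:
S(A) = -1/14 (S(A) = 1/(-8 + (-12 + 6)) = 1/(-8 - 6) = 1/(-14) = -1/14)
j(M) = -7 + M
B = -7205401
k = -7205399 (k = 2 - 7205401 = -7205399)
k/j(S(3 + 12)) = -7205399/(-7 - 1/14) = -7205399/(-99/14) = -7205399*(-14/99) = 100875586/99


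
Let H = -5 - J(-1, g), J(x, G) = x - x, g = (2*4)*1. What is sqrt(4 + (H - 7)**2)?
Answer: 2*sqrt(37) ≈ 12.166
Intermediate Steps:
g = 8 (g = 8*1 = 8)
J(x, G) = 0
H = -5 (H = -5 - 1*0 = -5 + 0 = -5)
sqrt(4 + (H - 7)**2) = sqrt(4 + (-5 - 7)**2) = sqrt(4 + (-12)**2) = sqrt(4 + 144) = sqrt(148) = 2*sqrt(37)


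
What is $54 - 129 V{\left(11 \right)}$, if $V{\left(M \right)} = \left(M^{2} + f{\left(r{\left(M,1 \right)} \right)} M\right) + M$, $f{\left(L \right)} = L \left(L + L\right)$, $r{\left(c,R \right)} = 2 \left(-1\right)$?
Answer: $-28326$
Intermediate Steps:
$r{\left(c,R \right)} = -2$
$f{\left(L \right)} = 2 L^{2}$ ($f{\left(L \right)} = L 2 L = 2 L^{2}$)
$V{\left(M \right)} = M^{2} + 9 M$ ($V{\left(M \right)} = \left(M^{2} + 2 \left(-2\right)^{2} M\right) + M = \left(M^{2} + 2 \cdot 4 M\right) + M = \left(M^{2} + 8 M\right) + M = M^{2} + 9 M$)
$54 - 129 V{\left(11 \right)} = 54 - 129 \cdot 11 \left(9 + 11\right) = 54 - 129 \cdot 11 \cdot 20 = 54 - 28380 = -28326$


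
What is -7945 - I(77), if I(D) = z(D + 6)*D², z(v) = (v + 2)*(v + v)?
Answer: -83666135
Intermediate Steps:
z(v) = 2*v*(2 + v) (z(v) = (2 + v)*(2*v) = 2*v*(2 + v))
I(D) = 2*D²*(6 + D)*(8 + D) (I(D) = (2*(D + 6)*(2 + (D + 6)))*D² = (2*(6 + D)*(2 + (6 + D)))*D² = (2*(6 + D)*(8 + D))*D² = 2*D²*(6 + D)*(8 + D))
-7945 - I(77) = -7945 - 2*77²*(6 + 77)*(8 + 77) = -7945 - 2*5929*83*85 = -7945 - 1*83658190 = -7945 - 83658190 = -83666135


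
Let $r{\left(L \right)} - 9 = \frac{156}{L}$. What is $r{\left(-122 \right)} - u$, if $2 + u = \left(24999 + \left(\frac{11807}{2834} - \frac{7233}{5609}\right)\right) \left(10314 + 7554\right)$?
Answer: $- \frac{216587639445426761}{484825133} \approx -4.4673 \cdot 10^{8}$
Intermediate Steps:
$r{\left(L \right)} = 9 + \frac{156}{L}$
$u = \frac{3550617101457584}{7947953}$ ($u = -2 + \left(24999 + \left(\frac{11807}{2834} - \frac{7233}{5609}\right)\right) \left(10314 + 7554\right) = -2 + \left(24999 + \left(11807 \cdot \frac{1}{2834} - \frac{7233}{5609}\right)\right) 17868 = -2 + \left(24999 + \left(\frac{11807}{2834} - \frac{7233}{5609}\right)\right) 17868 = -2 + \left(24999 + \frac{45727141}{15895906}\right) 17868 = -2 + \frac{397427481235}{15895906} \cdot 17868 = -2 + \frac{3550617117353490}{7947953} = \frac{3550617101457584}{7947953} \approx 4.4673 \cdot 10^{8}$)
$r{\left(-122 \right)} - u = \left(9 + \frac{156}{-122}\right) - \frac{3550617101457584}{7947953} = \left(9 + 156 \left(- \frac{1}{122}\right)\right) - \frac{3550617101457584}{7947953} = \left(9 - \frac{78}{61}\right) - \frac{3550617101457584}{7947953} = \frac{471}{61} - \frac{3550617101457584}{7947953} = - \frac{216587639445426761}{484825133}$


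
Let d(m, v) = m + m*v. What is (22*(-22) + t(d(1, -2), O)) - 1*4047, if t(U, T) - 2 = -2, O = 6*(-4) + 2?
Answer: -4531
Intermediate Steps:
O = -22 (O = -24 + 2 = -22)
t(U, T) = 0 (t(U, T) = 2 - 2 = 0)
(22*(-22) + t(d(1, -2), O)) - 1*4047 = (22*(-22) + 0) - 1*4047 = (-484 + 0) - 4047 = -484 - 4047 = -4531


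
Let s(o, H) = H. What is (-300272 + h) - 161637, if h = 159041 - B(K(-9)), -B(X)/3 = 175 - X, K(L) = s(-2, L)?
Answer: -302316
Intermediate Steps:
K(L) = L
B(X) = -525 + 3*X (B(X) = -3*(175 - X) = -525 + 3*X)
h = 159593 (h = 159041 - (-525 + 3*(-9)) = 159041 - (-525 - 27) = 159041 - 1*(-552) = 159041 + 552 = 159593)
(-300272 + h) - 161637 = (-300272 + 159593) - 161637 = -140679 - 161637 = -302316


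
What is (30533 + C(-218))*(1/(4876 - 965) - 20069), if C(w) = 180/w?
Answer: -261214796853006/426299 ≈ -6.1275e+8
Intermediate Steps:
(30533 + C(-218))*(1/(4876 - 965) - 20069) = (30533 + 180/(-218))*(1/(4876 - 965) - 20069) = (30533 + 180*(-1/218))*(1/3911 - 20069) = (30533 - 90/109)*(1/3911 - 20069) = (3328007/109)*(-78489858/3911) = -261214796853006/426299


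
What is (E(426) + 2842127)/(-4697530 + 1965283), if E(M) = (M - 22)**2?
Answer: -333927/303583 ≈ -1.1000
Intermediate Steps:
E(M) = (-22 + M)**2
(E(426) + 2842127)/(-4697530 + 1965283) = ((-22 + 426)**2 + 2842127)/(-4697530 + 1965283) = (404**2 + 2842127)/(-2732247) = (163216 + 2842127)*(-1/2732247) = 3005343*(-1/2732247) = -333927/303583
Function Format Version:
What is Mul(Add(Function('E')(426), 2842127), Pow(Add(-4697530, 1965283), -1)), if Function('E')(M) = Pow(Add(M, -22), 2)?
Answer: Rational(-333927, 303583) ≈ -1.1000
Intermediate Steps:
Function('E')(M) = Pow(Add(-22, M), 2)
Mul(Add(Function('E')(426), 2842127), Pow(Add(-4697530, 1965283), -1)) = Mul(Add(Pow(Add(-22, 426), 2), 2842127), Pow(Add(-4697530, 1965283), -1)) = Mul(Add(Pow(404, 2), 2842127), Pow(-2732247, -1)) = Mul(Add(163216, 2842127), Rational(-1, 2732247)) = Mul(3005343, Rational(-1, 2732247)) = Rational(-333927, 303583)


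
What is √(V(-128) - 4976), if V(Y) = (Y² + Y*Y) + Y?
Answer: 4*√1729 ≈ 166.32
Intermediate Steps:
V(Y) = Y + 2*Y² (V(Y) = (Y² + Y²) + Y = 2*Y² + Y = Y + 2*Y²)
√(V(-128) - 4976) = √(-128*(1 + 2*(-128)) - 4976) = √(-128*(1 - 256) - 4976) = √(-128*(-255) - 4976) = √(32640 - 4976) = √27664 = 4*√1729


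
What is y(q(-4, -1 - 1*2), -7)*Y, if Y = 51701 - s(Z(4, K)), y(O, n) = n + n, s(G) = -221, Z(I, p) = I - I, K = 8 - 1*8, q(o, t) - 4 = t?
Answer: -726908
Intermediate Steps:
q(o, t) = 4 + t
K = 0 (K = 8 - 8 = 0)
Z(I, p) = 0
y(O, n) = 2*n
Y = 51922 (Y = 51701 - 1*(-221) = 51701 + 221 = 51922)
y(q(-4, -1 - 1*2), -7)*Y = (2*(-7))*51922 = -14*51922 = -726908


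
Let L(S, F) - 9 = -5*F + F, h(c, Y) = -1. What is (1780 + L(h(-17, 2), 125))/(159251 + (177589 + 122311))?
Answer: 1289/459151 ≈ 0.0028074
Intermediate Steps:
L(S, F) = 9 - 4*F (L(S, F) = 9 + (-5*F + F) = 9 - 4*F)
(1780 + L(h(-17, 2), 125))/(159251 + (177589 + 122311)) = (1780 + (9 - 4*125))/(159251 + (177589 + 122311)) = (1780 + (9 - 500))/(159251 + 299900) = (1780 - 491)/459151 = 1289*(1/459151) = 1289/459151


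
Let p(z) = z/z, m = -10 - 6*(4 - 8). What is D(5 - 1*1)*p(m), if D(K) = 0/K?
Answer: 0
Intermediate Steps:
D(K) = 0
m = 14 (m = -10 - 6*(-4) = -10 + 24 = 14)
p(z) = 1
D(5 - 1*1)*p(m) = 0*1 = 0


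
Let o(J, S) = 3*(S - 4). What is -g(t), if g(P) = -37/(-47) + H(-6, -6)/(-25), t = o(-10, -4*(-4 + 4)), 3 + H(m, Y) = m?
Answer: -1348/1175 ≈ -1.1472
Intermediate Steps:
H(m, Y) = -3 + m
o(J, S) = -12 + 3*S (o(J, S) = 3*(-4 + S) = -12 + 3*S)
t = -12 (t = -12 + 3*(-4*(-4 + 4)) = -12 + 3*(-4*0) = -12 + 3*0 = -12 + 0 = -12)
g(P) = 1348/1175 (g(P) = -37/(-47) + (-3 - 6)/(-25) = -37*(-1/47) - 9*(-1/25) = 37/47 + 9/25 = 1348/1175)
-g(t) = -1*1348/1175 = -1348/1175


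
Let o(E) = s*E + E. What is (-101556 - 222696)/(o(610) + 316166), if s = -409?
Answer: -162126/33643 ≈ -4.8190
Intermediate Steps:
o(E) = -408*E (o(E) = -409*E + E = -408*E)
(-101556 - 222696)/(o(610) + 316166) = (-101556 - 222696)/(-408*610 + 316166) = -324252/(-248880 + 316166) = -324252/67286 = -324252*1/67286 = -162126/33643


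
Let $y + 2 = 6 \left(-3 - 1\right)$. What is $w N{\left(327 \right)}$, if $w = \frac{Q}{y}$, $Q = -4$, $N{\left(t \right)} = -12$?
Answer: $- \frac{24}{13} \approx -1.8462$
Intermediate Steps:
$y = -26$ ($y = -2 + 6 \left(-3 - 1\right) = -2 + 6 \left(-4\right) = -2 - 24 = -26$)
$w = \frac{2}{13}$ ($w = - \frac{4}{-26} = \left(-4\right) \left(- \frac{1}{26}\right) = \frac{2}{13} \approx 0.15385$)
$w N{\left(327 \right)} = \frac{2}{13} \left(-12\right) = - \frac{24}{13}$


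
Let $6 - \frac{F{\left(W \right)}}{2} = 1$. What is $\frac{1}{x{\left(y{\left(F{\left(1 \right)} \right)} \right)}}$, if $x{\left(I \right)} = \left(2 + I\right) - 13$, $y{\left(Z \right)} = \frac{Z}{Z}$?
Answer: $- \frac{1}{10} \approx -0.1$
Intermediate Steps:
$F{\left(W \right)} = 10$ ($F{\left(W \right)} = 12 - 2 = 10$)
$y{\left(Z \right)} = 1$
$x{\left(I \right)} = -11 + I$
$\frac{1}{x{\left(y{\left(F{\left(1 \right)} \right)} \right)}} = \frac{1}{-11 + 1} = \frac{1}{-10} = - \frac{1}{10}$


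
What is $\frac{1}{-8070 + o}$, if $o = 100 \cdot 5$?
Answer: $- \frac{1}{7570} \approx -0.0001321$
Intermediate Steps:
$o = 500$
$\frac{1}{-8070 + o} = \frac{1}{-8070 + 500} = \frac{1}{-7570} = - \frac{1}{7570}$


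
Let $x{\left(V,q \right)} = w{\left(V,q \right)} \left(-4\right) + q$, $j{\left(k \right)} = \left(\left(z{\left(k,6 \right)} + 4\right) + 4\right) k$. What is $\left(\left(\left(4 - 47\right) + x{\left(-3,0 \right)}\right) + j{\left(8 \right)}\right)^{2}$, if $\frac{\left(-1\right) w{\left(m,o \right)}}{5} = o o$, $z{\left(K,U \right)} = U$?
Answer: $4761$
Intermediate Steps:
$w{\left(m,o \right)} = - 5 o^{2}$ ($w{\left(m,o \right)} = - 5 o o = - 5 o^{2}$)
$j{\left(k \right)} = 14 k$ ($j{\left(k \right)} = \left(\left(6 + 4\right) + 4\right) k = \left(10 + 4\right) k = 14 k$)
$x{\left(V,q \right)} = q + 20 q^{2}$ ($x{\left(V,q \right)} = - 5 q^{2} \left(-4\right) + q = 20 q^{2} + q = q + 20 q^{2}$)
$\left(\left(\left(4 - 47\right) + x{\left(-3,0 \right)}\right) + j{\left(8 \right)}\right)^{2} = \left(\left(\left(4 - 47\right) + 0 \left(1 + 20 \cdot 0\right)\right) + 14 \cdot 8\right)^{2} = \left(\left(-43 + 0 \left(1 + 0\right)\right) + 112\right)^{2} = \left(\left(-43 + 0 \cdot 1\right) + 112\right)^{2} = \left(\left(-43 + 0\right) + 112\right)^{2} = \left(-43 + 112\right)^{2} = 69^{2} = 4761$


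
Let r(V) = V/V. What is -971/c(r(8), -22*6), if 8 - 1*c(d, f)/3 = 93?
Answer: 971/255 ≈ 3.8078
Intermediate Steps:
r(V) = 1
c(d, f) = -255 (c(d, f) = 24 - 3*93 = 24 - 279 = -255)
-971/c(r(8), -22*6) = -971/(-255) = -971*(-1/255) = 971/255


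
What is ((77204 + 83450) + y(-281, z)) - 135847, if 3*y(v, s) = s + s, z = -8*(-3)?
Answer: 24823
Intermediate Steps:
z = 24
y(v, s) = 2*s/3 (y(v, s) = (s + s)/3 = (2*s)/3 = 2*s/3)
((77204 + 83450) + y(-281, z)) - 135847 = ((77204 + 83450) + (⅔)*24) - 135847 = (160654 + 16) - 135847 = 160670 - 135847 = 24823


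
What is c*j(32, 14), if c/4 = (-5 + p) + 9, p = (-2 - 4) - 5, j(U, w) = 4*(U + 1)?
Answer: -3696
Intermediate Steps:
j(U, w) = 4 + 4*U (j(U, w) = 4*(1 + U) = 4 + 4*U)
p = -11 (p = -6 - 5 = -11)
c = -28 (c = 4*((-5 - 11) + 9) = 4*(-16 + 9) = 4*(-7) = -28)
c*j(32, 14) = -28*(4 + 4*32) = -28*(4 + 128) = -28*132 = -3696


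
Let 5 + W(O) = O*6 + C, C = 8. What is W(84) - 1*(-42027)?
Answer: 42534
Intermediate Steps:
W(O) = 3 + 6*O (W(O) = -5 + (O*6 + 8) = -5 + (6*O + 8) = -5 + (8 + 6*O) = 3 + 6*O)
W(84) - 1*(-42027) = (3 + 6*84) - 1*(-42027) = (3 + 504) + 42027 = 507 + 42027 = 42534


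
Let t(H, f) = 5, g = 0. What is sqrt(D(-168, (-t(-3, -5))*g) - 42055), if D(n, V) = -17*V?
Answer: I*sqrt(42055) ≈ 205.07*I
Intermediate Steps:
sqrt(D(-168, (-t(-3, -5))*g) - 42055) = sqrt(-17*(-1*5)*0 - 42055) = sqrt(-(-85)*0 - 42055) = sqrt(-17*0 - 42055) = sqrt(0 - 42055) = sqrt(-42055) = I*sqrt(42055)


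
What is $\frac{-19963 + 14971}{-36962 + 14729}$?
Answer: $\frac{1664}{7411} \approx 0.22453$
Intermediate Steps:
$\frac{-19963 + 14971}{-36962 + 14729} = - \frac{4992}{-22233} = \left(-4992\right) \left(- \frac{1}{22233}\right) = \frac{1664}{7411}$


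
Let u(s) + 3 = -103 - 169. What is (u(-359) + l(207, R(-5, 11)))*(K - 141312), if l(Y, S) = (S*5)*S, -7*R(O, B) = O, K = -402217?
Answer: 1036587450/7 ≈ 1.4808e+8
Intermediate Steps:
R(O, B) = -O/7
u(s) = -275 (u(s) = -3 + (-103 - 169) = -3 - 272 = -275)
l(Y, S) = 5*S**2 (l(Y, S) = (5*S)*S = 5*S**2)
(u(-359) + l(207, R(-5, 11)))*(K - 141312) = (-275 + 5*(-1/7*(-5))**2)*(-402217 - 141312) = (-275 + 5*(5/7)**2)*(-543529) = (-275 + 5*(25/49))*(-543529) = (-275 + 125/49)*(-543529) = -13350/49*(-543529) = 1036587450/7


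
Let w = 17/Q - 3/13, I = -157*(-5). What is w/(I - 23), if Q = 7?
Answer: 100/34671 ≈ 0.0028843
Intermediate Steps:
I = 785
w = 200/91 (w = 17/7 - 3/13 = 200/91 ≈ 2.1978)
w/(I - 23) = 200/(91*(785 - 23)) = (200/91)/762 = (200/91)*(1/762) = 100/34671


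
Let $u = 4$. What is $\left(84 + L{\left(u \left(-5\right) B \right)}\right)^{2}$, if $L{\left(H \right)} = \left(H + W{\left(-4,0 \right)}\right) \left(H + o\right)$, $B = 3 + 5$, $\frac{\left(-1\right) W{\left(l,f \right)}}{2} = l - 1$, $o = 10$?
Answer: $510037056$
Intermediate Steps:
$W{\left(l,f \right)} = 2 - 2 l$ ($W{\left(l,f \right)} = - 2 \left(l - 1\right) = - 2 \left(-1 + l\right) = 2 - 2 l$)
$B = 8$
$L{\left(H \right)} = \left(10 + H\right)^{2}$ ($L{\left(H \right)} = \left(H + \left(2 - -8\right)\right) \left(H + 10\right) = \left(H + \left(2 + 8\right)\right) \left(10 + H\right) = \left(H + 10\right) \left(10 + H\right) = \left(10 + H\right) \left(10 + H\right) = \left(10 + H\right)^{2}$)
$\left(84 + L{\left(u \left(-5\right) B \right)}\right)^{2} = \left(84 + \left(100 + \left(4 \left(-5\right) 8\right)^{2} + 20 \cdot 4 \left(-5\right) 8\right)\right)^{2} = \left(84 + \left(100 + \left(\left(-20\right) 8\right)^{2} + 20 \left(\left(-20\right) 8\right)\right)\right)^{2} = \left(84 + \left(100 + \left(-160\right)^{2} + 20 \left(-160\right)\right)\right)^{2} = \left(84 + \left(100 + 25600 - 3200\right)\right)^{2} = \left(84 + 22500\right)^{2} = 22584^{2} = 510037056$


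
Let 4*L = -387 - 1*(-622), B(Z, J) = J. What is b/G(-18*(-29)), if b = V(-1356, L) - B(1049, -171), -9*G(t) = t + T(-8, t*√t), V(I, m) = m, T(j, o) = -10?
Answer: -8271/2048 ≈ -4.0386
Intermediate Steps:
L = 235/4 (L = (-387 - 1*(-622))/4 = (-387 + 622)/4 = (¼)*235 = 235/4 ≈ 58.750)
G(t) = 10/9 - t/9 (G(t) = -(t - 10)/9 = -(-10 + t)/9 = 10/9 - t/9)
b = 919/4 (b = 235/4 - 1*(-171) = 235/4 + 171 = 919/4 ≈ 229.75)
b/G(-18*(-29)) = 919/(4*(10/9 - (-2)*(-29))) = 919/(4*(10/9 - ⅑*522)) = 919/(4*(10/9 - 58)) = 919/(4*(-512/9)) = (919/4)*(-9/512) = -8271/2048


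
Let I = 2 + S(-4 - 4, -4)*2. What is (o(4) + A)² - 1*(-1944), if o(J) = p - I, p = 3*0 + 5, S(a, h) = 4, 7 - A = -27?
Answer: 2785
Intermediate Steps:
A = 34 (A = 7 - 1*(-27) = 7 + 27 = 34)
p = 5 (p = 0 + 5 = 5)
I = 10 (I = 2 + 4*2 = 2 + 8 = 10)
o(J) = -5 (o(J) = 5 - 1*10 = 5 - 10 = -5)
(o(4) + A)² - 1*(-1944) = (-5 + 34)² - 1*(-1944) = 29² + 1944 = 841 + 1944 = 2785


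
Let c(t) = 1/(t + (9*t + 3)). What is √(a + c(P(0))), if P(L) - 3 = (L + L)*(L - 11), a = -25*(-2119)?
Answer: 4*√3605613/33 ≈ 230.16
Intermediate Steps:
a = 52975
P(L) = 3 + 2*L*(-11 + L) (P(L) = 3 + (L + L)*(L - 11) = 3 + (2*L)*(-11 + L) = 3 + 2*L*(-11 + L))
c(t) = 1/(3 + 10*t) (c(t) = 1/(t + (3 + 9*t)) = 1/(3 + 10*t))
√(a + c(P(0))) = √(52975 + 1/(3 + 10*(3 - 22*0 + 2*0²))) = √(52975 + 1/(3 + 10*(3 + 0 + 2*0))) = √(52975 + 1/(3 + 10*(3 + 0 + 0))) = √(52975 + 1/(3 + 10*3)) = √(52975 + 1/(3 + 30)) = √(52975 + 1/33) = √(1748176/33) = 4*√3605613/33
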